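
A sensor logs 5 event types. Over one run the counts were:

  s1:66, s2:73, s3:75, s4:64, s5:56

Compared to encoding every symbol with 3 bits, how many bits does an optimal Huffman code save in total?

214

Fixed-length: 3 bits × 334 symbols = 1002 bits.
Huffman merges:
s5(56) + s4(64) → 120
s1(66) + s2(73) → 139
s3(75) + 120 → 195
139 + 195 → 334
Huffman total = 120 + 139 + 195 + 334 = 788 bits.
Saving = 1002 − 788 = 214 bits.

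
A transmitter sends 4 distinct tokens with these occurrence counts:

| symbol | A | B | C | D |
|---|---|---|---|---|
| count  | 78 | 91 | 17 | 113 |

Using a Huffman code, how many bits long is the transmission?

Greedily combine the two least-frequent nodes:
C(17) + A(78) → 95
B(91) + 95 → 186
D(113) + 186 → 299
Each symbol's bit-cost is frequency × depth; summing gives 580 bits (equivalently 95 + 186 + 299).

580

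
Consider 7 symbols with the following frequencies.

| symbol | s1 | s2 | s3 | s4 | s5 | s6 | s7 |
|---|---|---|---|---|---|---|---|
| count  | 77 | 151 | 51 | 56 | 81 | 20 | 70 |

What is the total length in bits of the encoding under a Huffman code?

1357

Greedily combine the two least-frequent nodes:
merge s6(20) and s3(51): 71
merge s4(56) and s7(70): 126
merge 71 and s1(77): 148
merge s5(81) and 126: 207
merge 148 and s2(151): 299
merge 207 and 299: 506
Each symbol's bit-cost is frequency × depth; summing gives 1357 bits (equivalently 71 + 126 + 148 + 207 + 299 + 506).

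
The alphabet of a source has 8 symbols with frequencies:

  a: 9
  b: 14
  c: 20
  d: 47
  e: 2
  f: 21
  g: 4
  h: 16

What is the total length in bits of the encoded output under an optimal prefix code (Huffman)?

Build the Huffman tree bottom-up:
e(2) + g(4) → 6
6 + a(9) → 15
b(14) + 15 → 29
h(16) + c(20) → 36
f(21) + 29 → 50
36 + d(47) → 83
50 + 83 → 133
Each symbol's bit-cost is frequency × depth; summing gives 352 bits (equivalently 6 + 15 + 29 + 36 + 50 + 83 + 133).

352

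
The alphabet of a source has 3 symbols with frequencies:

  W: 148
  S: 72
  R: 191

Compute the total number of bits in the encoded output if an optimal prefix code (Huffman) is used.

Greedily combine the two least-frequent nodes:
combine S(72), W(148) → 220
combine R(191), 220 → 411
Total encoded bits = sum of merged weights = 220 + 411 = 631.

631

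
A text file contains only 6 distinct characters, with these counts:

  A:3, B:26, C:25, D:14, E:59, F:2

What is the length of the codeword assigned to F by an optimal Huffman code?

5

Huffman merges, smallest pair first:
combine F(2), A(3) → 5
combine 5, D(14) → 19
combine 19, C(25) → 44
combine B(26), 44 → 70
combine E(59), 70 → 129
F sits 5 levels below the root, so its codeword is 5 bits.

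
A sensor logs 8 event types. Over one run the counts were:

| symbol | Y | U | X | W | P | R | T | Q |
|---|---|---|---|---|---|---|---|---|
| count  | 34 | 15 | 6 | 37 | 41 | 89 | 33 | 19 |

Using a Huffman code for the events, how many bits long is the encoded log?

Greedily combine the two least-frequent nodes:
X(6) + U(15) → 21
Q(19) + 21 → 40
T(33) + Y(34) → 67
W(37) + 40 → 77
P(41) + 67 → 108
77 + R(89) → 166
108 + 166 → 274
The encoded length is the sum of every internal node's weight: 21 + 40 + 67 + 77 + 108 + 166 + 274 = 753 bits.

753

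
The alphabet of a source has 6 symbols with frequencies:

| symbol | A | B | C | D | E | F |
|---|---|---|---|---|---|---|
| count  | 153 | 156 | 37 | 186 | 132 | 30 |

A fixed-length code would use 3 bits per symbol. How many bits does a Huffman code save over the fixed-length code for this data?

Fixed-length: 3 bits × 694 symbols = 2082 bits.
Huffman merges:
merge F(30) and C(37): 67
merge 67 and E(132): 199
merge A(153) and B(156): 309
merge D(186) and 199: 385
merge 309 and 385: 694
Huffman total = 67 + 199 + 309 + 385 + 694 = 1654 bits.
Saving = 2082 − 1654 = 428 bits.

428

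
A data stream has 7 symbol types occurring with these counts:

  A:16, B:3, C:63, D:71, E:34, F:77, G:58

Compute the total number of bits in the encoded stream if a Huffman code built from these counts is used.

Merge the two smallest weights repeatedly:
merge B(3) and A(16): 19
merge 19 and E(34): 53
merge 53 and G(58): 111
merge C(63) and D(71): 134
merge F(77) and 111: 188
merge 134 and 188: 322
Each symbol's bit-cost is frequency × depth; summing gives 827 bits (equivalently 19 + 53 + 111 + 134 + 188 + 322).

827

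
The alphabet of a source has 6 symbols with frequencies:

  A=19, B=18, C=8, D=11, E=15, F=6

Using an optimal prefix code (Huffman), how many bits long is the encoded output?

Merge the two smallest weights repeatedly:
combine F(6), C(8) → 14
combine D(11), 14 → 25
combine E(15), B(18) → 33
combine A(19), 25 → 44
combine 33, 44 → 77
Total encoded bits = sum of merged weights = 14 + 25 + 33 + 44 + 77 = 193.

193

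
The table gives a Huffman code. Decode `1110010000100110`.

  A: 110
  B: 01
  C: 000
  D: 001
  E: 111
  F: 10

Read left to right; each codeword is recognised as soon as it completes (prefix code):
  111→E | 001→D | 000→C | 01→B | 001→D | 10→F
Decoded message: EDCBDF

EDCBDF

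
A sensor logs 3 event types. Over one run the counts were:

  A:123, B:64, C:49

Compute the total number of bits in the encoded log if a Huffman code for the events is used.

Build the Huffman tree bottom-up:
merge C(49) and B(64): 113
merge 113 and A(123): 236
Each symbol's bit-cost is frequency × depth; summing gives 349 bits (equivalently 113 + 236).

349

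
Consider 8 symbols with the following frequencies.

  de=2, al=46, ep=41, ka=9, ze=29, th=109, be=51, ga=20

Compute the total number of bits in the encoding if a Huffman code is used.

Greedily combine the two least-frequent nodes:
merge de(2) and ka(9): 11
merge 11 and ga(20): 31
merge ze(29) and 31: 60
merge ep(41) and al(46): 87
merge be(51) and 60: 111
merge 87 and th(109): 196
merge 111 and 196: 307
Total encoded bits = sum of merged weights = 11 + 31 + 60 + 87 + 111 + 196 + 307 = 803.

803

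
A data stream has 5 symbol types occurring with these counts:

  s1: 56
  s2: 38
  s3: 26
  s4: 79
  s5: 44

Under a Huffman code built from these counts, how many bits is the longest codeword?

Merge the two lowest-weight nodes at each step:
s3(26) + s2(38) → 64
s5(44) + s1(56) → 100
64 + s4(79) → 143
100 + 143 → 243
The rarest symbols sit at the bottom; the longest codeword is 3 bits.

3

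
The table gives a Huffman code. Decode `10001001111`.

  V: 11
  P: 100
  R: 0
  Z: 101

PRPVV

Read left to right; each codeword is recognised as soon as it completes (prefix code):
  100→P | 0→R | 100→P | 11→V | 11→V
Decoded message: PRPVV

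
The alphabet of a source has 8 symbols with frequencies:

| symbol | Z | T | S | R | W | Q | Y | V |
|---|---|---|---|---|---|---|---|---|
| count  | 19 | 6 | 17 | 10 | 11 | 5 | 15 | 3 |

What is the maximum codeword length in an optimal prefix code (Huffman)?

5

Merge the two lowest-weight nodes at each step:
combine V(3), Q(5) → 8
combine T(6), 8 → 14
combine R(10), W(11) → 21
combine 14, Y(15) → 29
combine S(17), Z(19) → 36
combine 21, 29 → 50
combine 36, 50 → 86
The first pair merged (V, Q) ends up deepest, at depth 5.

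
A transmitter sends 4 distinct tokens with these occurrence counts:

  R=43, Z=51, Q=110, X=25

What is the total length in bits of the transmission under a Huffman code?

416

Greedily combine the two least-frequent nodes:
X(25) + R(43) → 68
Z(51) + 68 → 119
Q(110) + 119 → 229
Each symbol's bit-cost is frequency × depth; summing gives 416 bits (equivalently 68 + 119 + 229).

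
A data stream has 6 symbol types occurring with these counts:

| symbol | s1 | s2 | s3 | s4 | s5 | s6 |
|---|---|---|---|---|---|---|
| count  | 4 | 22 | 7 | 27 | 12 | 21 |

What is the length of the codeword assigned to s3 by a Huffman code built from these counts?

4

Repeatedly merge the two smallest:
merge s1(4) and s3(7): 11
merge 11 and s5(12): 23
merge s6(21) and s2(22): 43
merge 23 and s4(27): 50
merge 43 and 50: 93
The subtree containing s3 is merged 4 times, so code length = 4.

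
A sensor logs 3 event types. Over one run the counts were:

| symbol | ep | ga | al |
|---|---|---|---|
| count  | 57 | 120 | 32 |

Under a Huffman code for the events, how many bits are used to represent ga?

1

Build the tree from the bottom:
combine al(32), ep(57) → 89
combine 89, ga(120) → 209
ga is a child of the root — depth 1, so its codeword is a single bit.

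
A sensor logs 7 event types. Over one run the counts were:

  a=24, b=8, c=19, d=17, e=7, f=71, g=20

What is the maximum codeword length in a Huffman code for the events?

Merge the two lowest-weight nodes at each step:
combine e(7), b(8) → 15
combine 15, d(17) → 32
combine c(19), g(20) → 39
combine a(24), 32 → 56
combine 39, 56 → 95
combine f(71), 95 → 166
The first pair merged (e, b) ends up deepest, at depth 5.

5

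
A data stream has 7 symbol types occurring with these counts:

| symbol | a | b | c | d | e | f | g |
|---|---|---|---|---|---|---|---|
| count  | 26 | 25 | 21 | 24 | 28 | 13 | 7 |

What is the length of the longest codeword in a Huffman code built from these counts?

4

Merge the two lowest-weight nodes at each step:
combine g(7), f(13) → 20
combine 20, c(21) → 41
combine d(24), b(25) → 49
combine a(26), e(28) → 54
combine 41, 49 → 90
combine 54, 90 → 144
The first pair merged (g, f) ends up deepest, at depth 4.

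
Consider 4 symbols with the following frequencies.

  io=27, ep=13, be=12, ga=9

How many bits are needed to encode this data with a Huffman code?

116

Greedily combine the two least-frequent nodes:
merge ga(9) and be(12): 21
merge ep(13) and 21: 34
merge io(27) and 34: 61
Total encoded bits = sum of merged weights = 21 + 34 + 61 = 116.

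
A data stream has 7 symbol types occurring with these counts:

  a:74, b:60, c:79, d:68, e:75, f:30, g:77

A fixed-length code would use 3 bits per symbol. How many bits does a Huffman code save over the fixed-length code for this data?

79

Fixed-length: 3 bits × 463 symbols = 1389 bits.
Huffman merges:
merge f(30) and b(60): 90
merge d(68) and a(74): 142
merge e(75) and g(77): 152
merge c(79) and 90: 169
merge 142 and 152: 294
merge 169 and 294: 463
Huffman total = 90 + 142 + 152 + 169 + 294 + 463 = 1310 bits.
Saving = 1389 − 1310 = 79 bits.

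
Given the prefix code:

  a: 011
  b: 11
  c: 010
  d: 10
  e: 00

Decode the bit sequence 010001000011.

cedea

Read left to right; each codeword is recognised as soon as it completes (prefix code):
  010→c | 00→e | 10→d | 00→e | 011→a
Decoded message: cedea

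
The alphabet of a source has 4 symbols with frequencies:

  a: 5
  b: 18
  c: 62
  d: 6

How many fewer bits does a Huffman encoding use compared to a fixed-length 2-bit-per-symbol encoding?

Fixed-length: 2 bits × 91 symbols = 182 bits.
Huffman merges:
merge a(5) and d(6): 11
merge 11 and b(18): 29
merge 29 and c(62): 91
Huffman total = 11 + 29 + 91 = 131 bits.
Saving = 182 − 131 = 51 bits.

51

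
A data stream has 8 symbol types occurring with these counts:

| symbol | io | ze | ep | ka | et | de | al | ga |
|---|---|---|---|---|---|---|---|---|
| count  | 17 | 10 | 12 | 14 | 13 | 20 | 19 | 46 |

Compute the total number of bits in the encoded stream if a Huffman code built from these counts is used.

Greedily combine the two least-frequent nodes:
combine ze(10), ep(12) → 22
combine et(13), ka(14) → 27
combine io(17), al(19) → 36
combine de(20), 22 → 42
combine 27, 36 → 63
combine 42, ga(46) → 88
combine 63, 88 → 151
Total encoded bits = sum of merged weights = 22 + 27 + 36 + 42 + 63 + 88 + 151 = 429.

429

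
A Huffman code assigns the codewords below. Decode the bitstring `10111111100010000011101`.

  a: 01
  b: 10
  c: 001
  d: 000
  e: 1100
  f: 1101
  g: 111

Read left to right; each codeword is recognised as soon as it completes (prefix code):
  10→b | 111→g | 111→g | 10→b | 001→c | 000→d | 001→c | 1101→f
Decoded message: bggbcdcf

bggbcdcf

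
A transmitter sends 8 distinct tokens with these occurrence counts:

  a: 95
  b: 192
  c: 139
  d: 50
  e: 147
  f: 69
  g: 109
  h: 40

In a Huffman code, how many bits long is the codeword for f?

Repeatedly merge the two smallest:
merge h(40) and d(50): 90
merge f(69) and 90: 159
merge a(95) and g(109): 204
merge c(139) and e(147): 286
merge 159 and b(192): 351
merge 204 and 286: 490
merge 351 and 490: 841
The subtree containing f is merged 3 times, so code length = 3.

3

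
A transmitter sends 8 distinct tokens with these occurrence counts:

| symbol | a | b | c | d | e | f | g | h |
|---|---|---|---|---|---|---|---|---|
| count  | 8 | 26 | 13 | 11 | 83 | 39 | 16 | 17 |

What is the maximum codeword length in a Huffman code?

Merge the two lowest-weight nodes at each step:
merge a(8) and d(11): 19
merge c(13) and g(16): 29
merge h(17) and 19: 36
merge b(26) and 29: 55
merge 36 and f(39): 75
merge 55 and 75: 130
merge e(83) and 130: 213
Maximum depth reached is 5.

5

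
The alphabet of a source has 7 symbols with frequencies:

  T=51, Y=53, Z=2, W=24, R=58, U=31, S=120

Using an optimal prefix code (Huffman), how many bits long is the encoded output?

Greedily combine the two least-frequent nodes:
merge Z(2) and W(24): 26
merge 26 and U(31): 57
merge T(51) and Y(53): 104
merge 57 and R(58): 115
merge 104 and 115: 219
merge S(120) and 219: 339
The encoded length is the sum of every internal node's weight: 26 + 57 + 104 + 115 + 219 + 339 = 860 bits.

860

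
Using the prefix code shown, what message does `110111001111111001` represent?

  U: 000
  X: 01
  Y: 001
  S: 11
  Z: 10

SXSYSSSY

Read left to right; each codeword is recognised as soon as it completes (prefix code):
  11→S | 01→X | 11→S | 001→Y | 11→S | 11→S | 11→S | 001→Y
Decoded message: SXSYSSSY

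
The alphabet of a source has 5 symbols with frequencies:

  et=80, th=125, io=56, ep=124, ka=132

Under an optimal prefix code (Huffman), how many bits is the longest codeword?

3

Merge the two lowest-weight nodes at each step:
io(56) + et(80) → 136
ep(124) + th(125) → 249
ka(132) + 136 → 268
249 + 268 → 517
Maximum depth reached is 3.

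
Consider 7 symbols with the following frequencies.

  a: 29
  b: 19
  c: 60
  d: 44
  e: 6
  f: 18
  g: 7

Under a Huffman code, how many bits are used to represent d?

Huffman merges, smallest pair first:
e(6) + g(7) → 13
13 + f(18) → 31
b(19) + a(29) → 48
31 + d(44) → 75
48 + c(60) → 108
75 + 108 → 183
d's leaf is at depth 2, giving a 2-bit codeword.

2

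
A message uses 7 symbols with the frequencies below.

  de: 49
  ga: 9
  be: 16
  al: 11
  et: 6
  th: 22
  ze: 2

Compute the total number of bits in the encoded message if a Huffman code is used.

Merge the two smallest weights repeatedly:
combine ze(2), et(6) → 8
combine 8, ga(9) → 17
combine al(11), be(16) → 27
combine 17, th(22) → 39
combine 27, 39 → 66
combine de(49), 66 → 115
Each symbol's bit-cost is frequency × depth; summing gives 272 bits (equivalently 8 + 17 + 27 + 39 + 66 + 115).

272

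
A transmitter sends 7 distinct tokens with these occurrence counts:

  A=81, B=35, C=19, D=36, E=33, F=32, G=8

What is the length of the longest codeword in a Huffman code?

Merge the two lowest-weight nodes at each step:
merge G(8) and C(19): 27
merge 27 and F(32): 59
merge E(33) and B(35): 68
merge D(36) and 59: 95
merge 68 and A(81): 149
merge 95 and 149: 244
The first pair merged (G, C) ends up deepest, at depth 4.

4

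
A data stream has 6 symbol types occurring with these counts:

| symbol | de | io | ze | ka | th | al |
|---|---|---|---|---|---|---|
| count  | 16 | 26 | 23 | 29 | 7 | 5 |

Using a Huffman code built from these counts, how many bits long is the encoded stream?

252

Greedily combine the two least-frequent nodes:
combine al(5), th(7) → 12
combine 12, de(16) → 28
combine ze(23), io(26) → 49
combine 28, ka(29) → 57
combine 49, 57 → 106
Each symbol's bit-cost is frequency × depth; summing gives 252 bits (equivalently 12 + 28 + 49 + 57 + 106).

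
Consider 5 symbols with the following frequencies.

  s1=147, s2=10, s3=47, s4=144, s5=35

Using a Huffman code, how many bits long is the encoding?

756

Merge the two smallest weights repeatedly:
s2(10) + s5(35) → 45
45 + s3(47) → 92
92 + s4(144) → 236
s1(147) + 236 → 383
Total encoded bits = sum of merged weights = 45 + 92 + 236 + 383 = 756.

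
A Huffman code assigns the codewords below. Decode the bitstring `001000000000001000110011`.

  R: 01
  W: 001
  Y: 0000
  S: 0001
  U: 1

Read left to right; each codeword is recognised as soon as it completes (prefix code):
  001→W | 0000→Y | 0000→Y | 0001→S | 0001→S | 1→U | 001→W | 1→U
Decoded message: WYYSSUWU

WYYSSUWU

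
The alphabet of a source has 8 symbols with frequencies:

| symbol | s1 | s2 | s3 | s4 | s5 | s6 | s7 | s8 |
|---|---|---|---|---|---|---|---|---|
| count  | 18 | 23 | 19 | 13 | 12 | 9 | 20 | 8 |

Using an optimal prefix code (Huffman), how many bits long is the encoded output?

Greedily combine the two least-frequent nodes:
merge s8(8) and s6(9): 17
merge s5(12) and s4(13): 25
merge 17 and s1(18): 35
merge s3(19) and s7(20): 39
merge s2(23) and 25: 48
merge 35 and 39: 74
merge 48 and 74: 122
The encoded length is the sum of every internal node's weight: 17 + 25 + 35 + 39 + 48 + 74 + 122 = 360 bits.

360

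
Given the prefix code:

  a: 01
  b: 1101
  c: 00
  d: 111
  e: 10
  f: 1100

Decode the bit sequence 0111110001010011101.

Read left to right; each codeword is recognised as soon as it completes (prefix code):
  01→a | 111→d | 10→e | 00→c | 10→e | 10→e | 01→a | 1101→b
Decoded message: adeceeab

adeceeab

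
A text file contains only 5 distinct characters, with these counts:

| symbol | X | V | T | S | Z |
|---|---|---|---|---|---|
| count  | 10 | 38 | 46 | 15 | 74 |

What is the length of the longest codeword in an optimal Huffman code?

Merge the two lowest-weight nodes at each step:
merge X(10) and S(15): 25
merge 25 and V(38): 63
merge T(46) and 63: 109
merge Z(74) and 109: 183
The first pair merged (X, S) ends up deepest, at depth 4.

4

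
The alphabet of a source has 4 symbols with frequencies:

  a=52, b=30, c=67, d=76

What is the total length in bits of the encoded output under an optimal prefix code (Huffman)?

Merge the two smallest weights repeatedly:
b(30) + a(52) → 82
c(67) + d(76) → 143
82 + 143 → 225
The encoded length is the sum of every internal node's weight: 82 + 143 + 225 = 450 bits.

450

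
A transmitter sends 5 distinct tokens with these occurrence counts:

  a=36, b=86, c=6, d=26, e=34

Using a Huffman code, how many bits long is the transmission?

388

Greedily combine the two least-frequent nodes:
c(6) + d(26) → 32
32 + e(34) → 66
a(36) + 66 → 102
b(86) + 102 → 188
Each symbol's bit-cost is frequency × depth; summing gives 388 bits (equivalently 32 + 66 + 102 + 188).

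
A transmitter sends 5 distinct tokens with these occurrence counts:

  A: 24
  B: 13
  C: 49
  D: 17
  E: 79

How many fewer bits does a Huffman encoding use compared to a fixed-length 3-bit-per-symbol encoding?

177

Fixed-length: 3 bits × 182 symbols = 546 bits.
Huffman merges:
combine B(13), D(17) → 30
combine A(24), 30 → 54
combine C(49), 54 → 103
combine E(79), 103 → 182
Huffman total = 30 + 54 + 103 + 182 = 369 bits.
Saving = 546 − 369 = 177 bits.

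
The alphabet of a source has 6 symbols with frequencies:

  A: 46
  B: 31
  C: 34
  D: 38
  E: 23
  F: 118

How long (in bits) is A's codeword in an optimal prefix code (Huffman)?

Build the tree from the bottom:
merge E(23) and B(31): 54
merge C(34) and D(38): 72
merge A(46) and 54: 100
merge 72 and 100: 172
merge F(118) and 172: 290
A sits 3 levels below the root, so its codeword is 3 bits.

3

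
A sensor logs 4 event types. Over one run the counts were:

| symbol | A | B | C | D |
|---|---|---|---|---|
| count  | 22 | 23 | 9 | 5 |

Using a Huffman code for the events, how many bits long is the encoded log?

Greedily combine the two least-frequent nodes:
merge D(5) and C(9): 14
merge 14 and A(22): 36
merge B(23) and 36: 59
Total encoded bits = sum of merged weights = 14 + 36 + 59 = 109.

109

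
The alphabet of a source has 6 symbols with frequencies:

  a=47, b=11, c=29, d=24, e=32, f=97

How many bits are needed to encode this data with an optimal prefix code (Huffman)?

561

Merge the two smallest weights repeatedly:
merge b(11) and d(24): 35
merge c(29) and e(32): 61
merge 35 and a(47): 82
merge 61 and 82: 143
merge f(97) and 143: 240
Total encoded bits = sum of merged weights = 35 + 61 + 82 + 143 + 240 = 561.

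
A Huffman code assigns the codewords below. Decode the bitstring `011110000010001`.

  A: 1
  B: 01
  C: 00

BAAACCBCB

Read left to right; each codeword is recognised as soon as it completes (prefix code):
  01→B | 1→A | 1→A | 1→A | 00→C | 00→C | 01→B | 00→C | 01→B
Decoded message: BAAACCBCB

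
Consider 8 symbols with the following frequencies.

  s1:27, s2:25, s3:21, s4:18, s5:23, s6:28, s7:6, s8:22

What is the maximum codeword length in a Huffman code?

Merge the two lowest-weight nodes at each step:
s7(6) + s4(18) → 24
s3(21) + s8(22) → 43
s5(23) + 24 → 47
s2(25) + s1(27) → 52
s6(28) + 43 → 71
47 + 52 → 99
71 + 99 → 170
The rarest symbols sit at the bottom; the longest codeword is 4 bits.

4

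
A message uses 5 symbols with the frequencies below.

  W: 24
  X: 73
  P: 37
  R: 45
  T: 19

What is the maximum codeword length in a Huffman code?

3

Merge the two lowest-weight nodes at each step:
merge T(19) and W(24): 43
merge P(37) and 43: 80
merge R(45) and X(73): 118
merge 80 and 118: 198
The first pair merged (T, W) ends up deepest, at depth 3.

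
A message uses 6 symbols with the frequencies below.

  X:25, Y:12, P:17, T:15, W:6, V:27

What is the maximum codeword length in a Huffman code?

3

Merge the two lowest-weight nodes at each step:
merge W(6) and Y(12): 18
merge T(15) and P(17): 32
merge 18 and X(25): 43
merge V(27) and 32: 59
merge 43 and 59: 102
The first pair merged (W, Y) ends up deepest, at depth 3.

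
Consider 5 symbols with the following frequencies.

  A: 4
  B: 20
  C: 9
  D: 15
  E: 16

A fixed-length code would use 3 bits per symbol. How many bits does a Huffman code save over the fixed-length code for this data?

51

Fixed-length: 3 bits × 64 symbols = 192 bits.
Huffman merges:
A(4) + C(9) → 13
13 + D(15) → 28
E(16) + B(20) → 36
28 + 36 → 64
Huffman total = 13 + 28 + 36 + 64 = 141 bits.
Saving = 192 − 141 = 51 bits.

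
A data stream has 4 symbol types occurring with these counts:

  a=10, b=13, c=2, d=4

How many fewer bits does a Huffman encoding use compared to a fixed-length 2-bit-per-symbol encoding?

7

Fixed-length: 2 bits × 29 symbols = 58 bits.
Huffman merges:
c(2) + d(4) → 6
6 + a(10) → 16
b(13) + 16 → 29
Huffman total = 6 + 16 + 29 = 51 bits.
Saving = 58 − 51 = 7 bits.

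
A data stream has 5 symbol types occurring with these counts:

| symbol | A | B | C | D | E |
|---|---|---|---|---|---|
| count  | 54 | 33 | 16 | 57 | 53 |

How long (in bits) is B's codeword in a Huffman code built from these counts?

Build the tree from the bottom:
merge C(16) and B(33): 49
merge 49 and E(53): 102
merge A(54) and D(57): 111
merge 102 and 111: 213
B's leaf is at depth 3, giving a 3-bit codeword.

3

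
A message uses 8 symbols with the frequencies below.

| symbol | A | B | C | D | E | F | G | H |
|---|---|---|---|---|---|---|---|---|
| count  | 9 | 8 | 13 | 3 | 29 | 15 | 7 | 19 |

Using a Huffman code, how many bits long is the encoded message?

288

Build the Huffman tree bottom-up:
combine D(3), G(7) → 10
combine B(8), A(9) → 17
combine 10, C(13) → 23
combine F(15), 17 → 32
combine H(19), 23 → 42
combine E(29), 32 → 61
combine 42, 61 → 103
Each symbol's bit-cost is frequency × depth; summing gives 288 bits (equivalently 10 + 17 + 23 + 32 + 42 + 61 + 103).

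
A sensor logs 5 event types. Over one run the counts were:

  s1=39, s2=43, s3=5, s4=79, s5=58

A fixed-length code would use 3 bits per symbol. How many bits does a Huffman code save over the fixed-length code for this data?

180

Fixed-length: 3 bits × 224 symbols = 672 bits.
Huffman merges:
combine s3(5), s1(39) → 44
combine s2(43), 44 → 87
combine s5(58), s4(79) → 137
combine 87, 137 → 224
Huffman total = 44 + 87 + 137 + 224 = 492 bits.
Saving = 672 − 492 = 180 bits.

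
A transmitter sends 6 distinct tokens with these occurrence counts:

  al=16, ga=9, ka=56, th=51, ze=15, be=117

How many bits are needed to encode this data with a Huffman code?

566

Greedily combine the two least-frequent nodes:
ga(9) + ze(15) → 24
al(16) + 24 → 40
40 + th(51) → 91
ka(56) + 91 → 147
be(117) + 147 → 264
The encoded length is the sum of every internal node's weight: 24 + 40 + 91 + 147 + 264 = 566 bits.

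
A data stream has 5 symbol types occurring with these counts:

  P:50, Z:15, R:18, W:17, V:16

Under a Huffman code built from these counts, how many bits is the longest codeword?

Merge the two lowest-weight nodes at each step:
Z(15) + V(16) → 31
W(17) + R(18) → 35
31 + 35 → 66
P(50) + 66 → 116
Maximum depth reached is 3.

3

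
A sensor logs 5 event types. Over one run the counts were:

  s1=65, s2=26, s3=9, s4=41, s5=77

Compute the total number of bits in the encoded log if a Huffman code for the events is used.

Build the Huffman tree bottom-up:
s3(9) + s2(26) → 35
35 + s4(41) → 76
s1(65) + 76 → 141
s5(77) + 141 → 218
The encoded length is the sum of every internal node's weight: 35 + 76 + 141 + 218 = 470 bits.

470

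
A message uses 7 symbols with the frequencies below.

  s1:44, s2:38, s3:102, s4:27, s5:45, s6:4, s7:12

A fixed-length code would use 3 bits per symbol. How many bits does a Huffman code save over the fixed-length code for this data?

Fixed-length: 3 bits × 272 symbols = 816 bits.
Huffman merges:
combine s6(4), s7(12) → 16
combine 16, s4(27) → 43
combine s2(38), 43 → 81
combine s1(44), s5(45) → 89
combine 81, 89 → 170
combine s3(102), 170 → 272
Huffman total = 16 + 43 + 81 + 89 + 170 + 272 = 671 bits.
Saving = 816 − 671 = 145 bits.

145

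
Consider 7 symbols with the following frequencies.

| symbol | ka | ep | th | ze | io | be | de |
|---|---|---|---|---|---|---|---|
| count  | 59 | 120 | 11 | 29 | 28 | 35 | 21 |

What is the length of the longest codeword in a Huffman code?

4

Merge the two lowest-weight nodes at each step:
combine th(11), de(21) → 32
combine io(28), ze(29) → 57
combine 32, be(35) → 67
combine 57, ka(59) → 116
combine 67, 116 → 183
combine ep(120), 183 → 303
Maximum depth reached is 4.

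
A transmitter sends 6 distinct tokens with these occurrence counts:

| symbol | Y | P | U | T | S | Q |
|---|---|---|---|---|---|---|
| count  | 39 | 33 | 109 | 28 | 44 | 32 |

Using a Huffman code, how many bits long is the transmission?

697

Merge the two smallest weights repeatedly:
T(28) + Q(32) → 60
P(33) + Y(39) → 72
S(44) + 60 → 104
72 + 104 → 176
U(109) + 176 → 285
The encoded length is the sum of every internal node's weight: 60 + 72 + 104 + 176 + 285 = 697 bits.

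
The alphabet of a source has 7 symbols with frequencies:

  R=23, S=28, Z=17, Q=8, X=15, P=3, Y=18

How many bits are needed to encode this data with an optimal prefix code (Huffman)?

296

Greedily combine the two least-frequent nodes:
merge P(3) and Q(8): 11
merge 11 and X(15): 26
merge Z(17) and Y(18): 35
merge R(23) and 26: 49
merge S(28) and 35: 63
merge 49 and 63: 112
Total encoded bits = sum of merged weights = 11 + 26 + 35 + 49 + 63 + 112 = 296.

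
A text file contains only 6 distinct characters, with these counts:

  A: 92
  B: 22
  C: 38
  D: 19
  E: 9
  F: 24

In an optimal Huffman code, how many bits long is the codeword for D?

4

Build the tree from the bottom:
merge E(9) and D(19): 28
merge B(22) and F(24): 46
merge 28 and C(38): 66
merge 46 and 66: 112
merge A(92) and 112: 204
D's leaf is at depth 4, giving a 4-bit codeword.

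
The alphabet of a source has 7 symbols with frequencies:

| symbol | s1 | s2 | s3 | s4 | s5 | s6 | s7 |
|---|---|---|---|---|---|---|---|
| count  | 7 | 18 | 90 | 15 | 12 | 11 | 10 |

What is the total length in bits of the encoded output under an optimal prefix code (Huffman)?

Build the Huffman tree bottom-up:
merge s1(7) and s7(10): 17
merge s6(11) and s5(12): 23
merge s4(15) and 17: 32
merge s2(18) and 23: 41
merge 32 and 41: 73
merge 73 and s3(90): 163
The encoded length is the sum of every internal node's weight: 17 + 23 + 32 + 41 + 73 + 163 = 349 bits.

349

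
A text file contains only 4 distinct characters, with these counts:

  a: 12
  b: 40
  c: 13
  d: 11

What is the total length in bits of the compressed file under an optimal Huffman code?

Build the Huffman tree bottom-up:
merge d(11) and a(12): 23
merge c(13) and 23: 36
merge 36 and b(40): 76
The encoded length is the sum of every internal node's weight: 23 + 36 + 76 = 135 bits.

135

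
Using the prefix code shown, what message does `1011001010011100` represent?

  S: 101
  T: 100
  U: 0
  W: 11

Read left to right; each codeword is recognised as soon as it completes (prefix code):
  101→S | 100→T | 101→S | 0→U | 0→U | 11→W | 100→T
Decoded message: STSUUWT

STSUUWT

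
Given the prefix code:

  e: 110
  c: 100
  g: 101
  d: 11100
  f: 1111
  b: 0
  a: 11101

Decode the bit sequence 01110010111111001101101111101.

bdgfceefg

Read left to right; each codeword is recognised as soon as it completes (prefix code):
  0→b | 11100→d | 101→g | 1111→f | 100→c | 110→e | 110→e | 1111→f | 101→g
Decoded message: bdgfceefg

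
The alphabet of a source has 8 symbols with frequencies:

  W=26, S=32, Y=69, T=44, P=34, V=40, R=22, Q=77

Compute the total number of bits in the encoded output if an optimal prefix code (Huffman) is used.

1000

Merge the two smallest weights repeatedly:
combine R(22), W(26) → 48
combine S(32), P(34) → 66
combine V(40), T(44) → 84
combine 48, 66 → 114
combine Y(69), Q(77) → 146
combine 84, 114 → 198
combine 146, 198 → 344
Each symbol's bit-cost is frequency × depth; summing gives 1000 bits (equivalently 48 + 66 + 84 + 114 + 146 + 198 + 344).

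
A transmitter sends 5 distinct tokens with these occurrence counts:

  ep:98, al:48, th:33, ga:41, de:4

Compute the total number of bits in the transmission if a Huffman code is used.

465

Build the Huffman tree bottom-up:
merge de(4) and th(33): 37
merge 37 and ga(41): 78
merge al(48) and 78: 126
merge ep(98) and 126: 224
Each symbol's bit-cost is frequency × depth; summing gives 465 bits (equivalently 37 + 78 + 126 + 224).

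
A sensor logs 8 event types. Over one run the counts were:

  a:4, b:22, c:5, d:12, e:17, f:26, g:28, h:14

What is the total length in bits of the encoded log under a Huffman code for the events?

360

Greedily combine the two least-frequent nodes:
combine a(4), c(5) → 9
combine 9, d(12) → 21
combine h(14), e(17) → 31
combine 21, b(22) → 43
combine f(26), g(28) → 54
combine 31, 43 → 74
combine 54, 74 → 128
Each symbol's bit-cost is frequency × depth; summing gives 360 bits (equivalently 9 + 21 + 31 + 43 + 54 + 74 + 128).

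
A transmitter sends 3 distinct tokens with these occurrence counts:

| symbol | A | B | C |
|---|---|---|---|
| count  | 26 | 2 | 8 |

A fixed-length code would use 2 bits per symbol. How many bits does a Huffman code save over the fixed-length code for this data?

26

Fixed-length: 2 bits × 36 symbols = 72 bits.
Huffman merges:
merge B(2) and C(8): 10
merge 10 and A(26): 36
Huffman total = 10 + 36 = 46 bits.
Saving = 72 − 46 = 26 bits.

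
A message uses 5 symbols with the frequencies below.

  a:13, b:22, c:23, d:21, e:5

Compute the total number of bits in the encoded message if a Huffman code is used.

186

Build the Huffman tree bottom-up:
e(5) + a(13) → 18
18 + d(21) → 39
b(22) + c(23) → 45
39 + 45 → 84
Total encoded bits = sum of merged weights = 18 + 39 + 45 + 84 = 186.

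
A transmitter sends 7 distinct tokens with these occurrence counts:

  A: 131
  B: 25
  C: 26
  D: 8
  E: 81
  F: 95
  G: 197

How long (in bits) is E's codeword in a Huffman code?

3

Huffman merges, smallest pair first:
combine D(8), B(25) → 33
combine C(26), 33 → 59
combine 59, E(81) → 140
combine F(95), A(131) → 226
combine 140, G(197) → 337
combine 226, 337 → 563
E's leaf is at depth 3, giving a 3-bit codeword.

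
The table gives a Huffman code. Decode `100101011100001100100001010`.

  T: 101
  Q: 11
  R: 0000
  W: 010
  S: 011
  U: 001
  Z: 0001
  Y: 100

YTSYUYYUW

Read left to right; each codeword is recognised as soon as it completes (prefix code):
  100→Y | 101→T | 011→S | 100→Y | 001→U | 100→Y | 100→Y | 001→U | 010→W
Decoded message: YTSYUYYUW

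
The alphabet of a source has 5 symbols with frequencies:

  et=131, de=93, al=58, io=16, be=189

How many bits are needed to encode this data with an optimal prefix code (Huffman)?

Build the Huffman tree bottom-up:
merge io(16) and al(58): 74
merge 74 and de(93): 167
merge et(131) and 167: 298
merge be(189) and 298: 487
Total encoded bits = sum of merged weights = 74 + 167 + 298 + 487 = 1026.

1026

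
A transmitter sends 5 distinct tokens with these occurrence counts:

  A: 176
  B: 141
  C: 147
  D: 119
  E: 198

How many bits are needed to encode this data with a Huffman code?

1822

Build the Huffman tree bottom-up:
D(119) + B(141) → 260
C(147) + A(176) → 323
E(198) + 260 → 458
323 + 458 → 781
Each symbol's bit-cost is frequency × depth; summing gives 1822 bits (equivalently 260 + 323 + 458 + 781).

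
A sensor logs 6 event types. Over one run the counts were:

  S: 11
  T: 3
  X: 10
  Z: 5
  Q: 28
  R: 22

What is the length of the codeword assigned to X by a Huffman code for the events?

Huffman merges, smallest pair first:
combine T(3), Z(5) → 8
combine 8, X(10) → 18
combine S(11), 18 → 29
combine R(22), Q(28) → 50
combine 29, 50 → 79
The subtree containing X is merged 3 times, so code length = 3.

3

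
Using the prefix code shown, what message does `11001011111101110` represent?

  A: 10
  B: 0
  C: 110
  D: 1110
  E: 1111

Read left to right; each codeword is recognised as soon as it completes (prefix code):
  110→C | 0→B | 10→A | 1111→E | 110→C | 1110→D
Decoded message: CBAECD

CBAECD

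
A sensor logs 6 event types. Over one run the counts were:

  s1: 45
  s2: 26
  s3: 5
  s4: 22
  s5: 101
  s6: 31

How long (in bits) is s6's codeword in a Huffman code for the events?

3

Repeatedly merge the two smallest:
combine s3(5), s4(22) → 27
combine s2(26), 27 → 53
combine s6(31), s1(45) → 76
combine 53, 76 → 129
combine s5(101), 129 → 230
s6's leaf is at depth 3, giving a 3-bit codeword.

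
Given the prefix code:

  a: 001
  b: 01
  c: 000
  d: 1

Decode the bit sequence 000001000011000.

Read left to right; each codeword is recognised as soon as it completes (prefix code):
  000→c | 001→a | 000→c | 01→b | 1→d | 000→c
Decoded message: cacbdc

cacbdc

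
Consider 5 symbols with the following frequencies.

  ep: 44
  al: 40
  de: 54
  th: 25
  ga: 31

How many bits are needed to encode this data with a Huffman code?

Merge the two smallest weights repeatedly:
th(25) + ga(31) → 56
al(40) + ep(44) → 84
de(54) + 56 → 110
84 + 110 → 194
The encoded length is the sum of every internal node's weight: 56 + 84 + 110 + 194 = 444 bits.

444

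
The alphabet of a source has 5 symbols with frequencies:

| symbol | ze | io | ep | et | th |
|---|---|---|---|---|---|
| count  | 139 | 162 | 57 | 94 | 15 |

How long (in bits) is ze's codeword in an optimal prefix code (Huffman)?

Repeatedly merge the two smallest:
th(15) + ep(57) → 72
72 + et(94) → 166
ze(139) + io(162) → 301
166 + 301 → 467
ze's leaf is at depth 2, giving a 2-bit codeword.

2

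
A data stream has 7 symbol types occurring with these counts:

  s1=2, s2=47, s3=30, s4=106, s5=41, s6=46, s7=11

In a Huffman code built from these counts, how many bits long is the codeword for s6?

Repeatedly merge the two smallest:
s1(2) + s7(11) → 13
13 + s3(30) → 43
s5(41) + 43 → 84
s6(46) + s2(47) → 93
84 + 93 → 177
s4(106) + 177 → 283
s6 sits 3 levels below the root, so its codeword is 3 bits.

3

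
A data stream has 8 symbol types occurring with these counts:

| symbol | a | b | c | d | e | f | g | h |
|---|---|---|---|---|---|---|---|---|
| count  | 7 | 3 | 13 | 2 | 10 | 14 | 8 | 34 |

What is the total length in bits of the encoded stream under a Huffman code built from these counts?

240

Greedily combine the two least-frequent nodes:
merge d(2) and b(3): 5
merge 5 and a(7): 12
merge g(8) and e(10): 18
merge 12 and c(13): 25
merge f(14) and 18: 32
merge 25 and 32: 57
merge h(34) and 57: 91
Each symbol's bit-cost is frequency × depth; summing gives 240 bits (equivalently 5 + 12 + 18 + 25 + 32 + 57 + 91).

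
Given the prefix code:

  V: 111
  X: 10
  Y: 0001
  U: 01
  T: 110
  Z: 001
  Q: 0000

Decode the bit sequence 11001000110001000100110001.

Read left to right; each codeword is recognised as soon as it completes (prefix code):
  110→T | 01→U | 0001→Y | 10→X | 001→Z | 0001→Y | 001→Z | 10→X | 001→Z
Decoded message: TUYXZYZXZ

TUYXZYZXZ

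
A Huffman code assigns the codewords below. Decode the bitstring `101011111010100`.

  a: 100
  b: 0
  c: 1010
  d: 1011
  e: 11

Read left to right; each codeword is recognised as soon as it completes (prefix code):
  1010→c | 11→e | 11→e | 1010→c | 100→a
Decoded message: ceeca

ceeca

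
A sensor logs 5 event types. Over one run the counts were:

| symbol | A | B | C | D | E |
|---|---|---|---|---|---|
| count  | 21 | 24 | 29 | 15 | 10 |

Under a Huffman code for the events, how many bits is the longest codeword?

3

Merge the two lowest-weight nodes at each step:
E(10) + D(15) → 25
A(21) + B(24) → 45
25 + C(29) → 54
45 + 54 → 99
The rarest symbols sit at the bottom; the longest codeword is 3 bits.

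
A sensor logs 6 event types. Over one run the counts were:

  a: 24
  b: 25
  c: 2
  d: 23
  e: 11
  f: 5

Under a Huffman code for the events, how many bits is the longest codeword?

Merge the two lowest-weight nodes at each step:
combine c(2), f(5) → 7
combine 7, e(11) → 18
combine 18, d(23) → 41
combine a(24), b(25) → 49
combine 41, 49 → 90
The first pair merged (c, f) ends up deepest, at depth 4.

4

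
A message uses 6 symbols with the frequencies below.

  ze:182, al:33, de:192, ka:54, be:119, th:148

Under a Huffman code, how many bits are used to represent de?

2

Build the tree from the bottom:
combine al(33), ka(54) → 87
combine 87, be(119) → 206
combine th(148), ze(182) → 330
combine de(192), 206 → 398
combine 330, 398 → 728
The subtree containing de is merged 2 times, so code length = 2.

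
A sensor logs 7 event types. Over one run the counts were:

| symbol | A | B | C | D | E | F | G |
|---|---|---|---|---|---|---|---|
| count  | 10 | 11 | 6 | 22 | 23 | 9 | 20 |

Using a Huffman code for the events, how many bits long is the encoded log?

273

Build the Huffman tree bottom-up:
merge C(6) and F(9): 15
merge A(10) and B(11): 21
merge 15 and G(20): 35
merge 21 and D(22): 43
merge E(23) and 35: 58
merge 43 and 58: 101
Total encoded bits = sum of merged weights = 15 + 21 + 35 + 43 + 58 + 101 = 273.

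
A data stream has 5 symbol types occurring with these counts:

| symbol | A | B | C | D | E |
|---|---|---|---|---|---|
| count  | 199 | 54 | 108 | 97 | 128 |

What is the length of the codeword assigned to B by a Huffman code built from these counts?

3

Repeatedly merge the two smallest:
merge B(54) and D(97): 151
merge C(108) and E(128): 236
merge 151 and A(199): 350
merge 236 and 350: 586
B sits 3 levels below the root, so its codeword is 3 bits.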